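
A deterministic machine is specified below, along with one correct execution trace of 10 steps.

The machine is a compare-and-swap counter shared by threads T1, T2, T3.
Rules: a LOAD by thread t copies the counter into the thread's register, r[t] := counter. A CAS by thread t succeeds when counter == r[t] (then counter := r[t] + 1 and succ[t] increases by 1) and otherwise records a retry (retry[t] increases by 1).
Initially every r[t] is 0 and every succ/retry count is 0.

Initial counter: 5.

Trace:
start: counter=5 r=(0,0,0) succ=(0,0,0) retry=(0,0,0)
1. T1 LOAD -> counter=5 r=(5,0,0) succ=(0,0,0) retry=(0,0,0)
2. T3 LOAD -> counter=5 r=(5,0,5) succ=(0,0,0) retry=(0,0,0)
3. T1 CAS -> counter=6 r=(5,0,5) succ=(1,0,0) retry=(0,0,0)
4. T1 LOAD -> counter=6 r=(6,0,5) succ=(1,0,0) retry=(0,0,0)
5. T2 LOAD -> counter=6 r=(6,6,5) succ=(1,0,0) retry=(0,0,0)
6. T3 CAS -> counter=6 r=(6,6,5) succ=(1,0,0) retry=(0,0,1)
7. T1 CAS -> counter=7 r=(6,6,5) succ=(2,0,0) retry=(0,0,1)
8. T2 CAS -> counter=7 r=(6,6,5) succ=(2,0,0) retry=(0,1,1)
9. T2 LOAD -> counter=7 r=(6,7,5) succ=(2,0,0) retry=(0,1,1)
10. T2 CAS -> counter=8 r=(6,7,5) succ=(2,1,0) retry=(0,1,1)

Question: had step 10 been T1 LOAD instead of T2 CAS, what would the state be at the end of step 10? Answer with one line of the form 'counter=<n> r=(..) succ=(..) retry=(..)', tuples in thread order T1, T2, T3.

(re-executing from step 10 with the substitution; state before step 10: counter=7 r=(6,7,5) succ=(2,0,0) retry=(0,1,1))
10. T1 LOAD -> counter=7 r=(7,7,5) succ=(2,0,0) retry=(0,1,1)

counter=7 r=(7,7,5) succ=(2,0,0) retry=(0,1,1)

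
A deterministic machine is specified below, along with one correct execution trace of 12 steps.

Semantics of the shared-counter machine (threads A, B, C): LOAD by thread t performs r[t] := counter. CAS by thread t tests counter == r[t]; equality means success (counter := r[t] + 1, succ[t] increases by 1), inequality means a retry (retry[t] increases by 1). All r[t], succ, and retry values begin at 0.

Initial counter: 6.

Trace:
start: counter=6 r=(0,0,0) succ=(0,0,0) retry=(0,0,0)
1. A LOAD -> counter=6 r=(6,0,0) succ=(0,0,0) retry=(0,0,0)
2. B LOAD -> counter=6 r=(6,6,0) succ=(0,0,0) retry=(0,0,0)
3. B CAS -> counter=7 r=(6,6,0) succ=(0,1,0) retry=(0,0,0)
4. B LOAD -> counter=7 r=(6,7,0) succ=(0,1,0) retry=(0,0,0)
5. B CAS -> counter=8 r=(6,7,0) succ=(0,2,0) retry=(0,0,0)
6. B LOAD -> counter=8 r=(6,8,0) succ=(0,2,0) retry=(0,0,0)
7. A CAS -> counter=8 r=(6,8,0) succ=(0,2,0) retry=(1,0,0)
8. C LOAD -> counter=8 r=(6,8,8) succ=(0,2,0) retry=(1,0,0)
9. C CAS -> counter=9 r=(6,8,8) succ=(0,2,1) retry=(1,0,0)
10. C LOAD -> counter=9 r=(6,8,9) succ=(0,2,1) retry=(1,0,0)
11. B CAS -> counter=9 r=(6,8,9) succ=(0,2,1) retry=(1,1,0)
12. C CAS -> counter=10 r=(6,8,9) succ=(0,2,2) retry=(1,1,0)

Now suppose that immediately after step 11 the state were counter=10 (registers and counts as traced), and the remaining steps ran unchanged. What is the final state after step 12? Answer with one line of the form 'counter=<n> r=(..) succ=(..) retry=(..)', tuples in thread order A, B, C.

counter=10 r=(6,8,9) succ=(0,2,1) retry=(1,1,1)

state after step 11 := counter=10 r=(6,8,9) succ=(0,2,1) retry=(1,1,0)
12. C CAS -> counter=10 r=(6,8,9) succ=(0,2,1) retry=(1,1,1)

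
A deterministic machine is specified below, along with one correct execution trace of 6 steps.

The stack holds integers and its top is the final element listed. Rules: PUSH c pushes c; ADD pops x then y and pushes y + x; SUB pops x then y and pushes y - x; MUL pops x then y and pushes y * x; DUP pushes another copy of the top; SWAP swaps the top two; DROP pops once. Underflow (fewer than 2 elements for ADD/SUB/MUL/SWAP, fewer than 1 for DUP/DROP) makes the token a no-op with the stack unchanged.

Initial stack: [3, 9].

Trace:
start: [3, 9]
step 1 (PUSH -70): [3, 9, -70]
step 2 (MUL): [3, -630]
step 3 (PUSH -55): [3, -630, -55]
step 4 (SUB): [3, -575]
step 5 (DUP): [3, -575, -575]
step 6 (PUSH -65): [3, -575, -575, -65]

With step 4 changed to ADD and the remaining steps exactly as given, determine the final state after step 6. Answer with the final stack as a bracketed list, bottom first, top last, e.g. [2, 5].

(re-executing from step 4 with the substitution; state before step 4: [3, -630, -55])
step 4 (ADD): [3, -685]
step 5 (DUP): [3, -685, -685]
step 6 (PUSH -65): [3, -685, -685, -65]

[3, -685, -685, -65]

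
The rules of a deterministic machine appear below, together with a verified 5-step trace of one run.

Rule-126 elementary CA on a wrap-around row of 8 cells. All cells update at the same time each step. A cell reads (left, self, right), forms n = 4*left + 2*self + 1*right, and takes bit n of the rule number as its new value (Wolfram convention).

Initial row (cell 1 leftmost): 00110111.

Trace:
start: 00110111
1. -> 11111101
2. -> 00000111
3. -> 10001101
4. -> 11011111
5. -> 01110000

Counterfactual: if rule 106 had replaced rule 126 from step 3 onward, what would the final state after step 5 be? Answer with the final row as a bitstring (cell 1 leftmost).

(re-executing steps 3..5 under rule 106; state before step 3: 00000111)
3. -> 00001101
4. -> 00011110
5. -> 00110010

00110010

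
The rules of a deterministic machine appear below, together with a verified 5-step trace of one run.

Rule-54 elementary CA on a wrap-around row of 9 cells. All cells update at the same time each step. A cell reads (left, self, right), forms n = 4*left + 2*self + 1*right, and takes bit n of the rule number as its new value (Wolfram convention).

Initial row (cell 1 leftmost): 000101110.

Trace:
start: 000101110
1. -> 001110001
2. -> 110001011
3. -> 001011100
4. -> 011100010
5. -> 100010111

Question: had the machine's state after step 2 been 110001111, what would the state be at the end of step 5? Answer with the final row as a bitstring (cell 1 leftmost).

100000100

state after step 2 := 110001111
3. -> 001010000
4. -> 011111000
5. -> 100000100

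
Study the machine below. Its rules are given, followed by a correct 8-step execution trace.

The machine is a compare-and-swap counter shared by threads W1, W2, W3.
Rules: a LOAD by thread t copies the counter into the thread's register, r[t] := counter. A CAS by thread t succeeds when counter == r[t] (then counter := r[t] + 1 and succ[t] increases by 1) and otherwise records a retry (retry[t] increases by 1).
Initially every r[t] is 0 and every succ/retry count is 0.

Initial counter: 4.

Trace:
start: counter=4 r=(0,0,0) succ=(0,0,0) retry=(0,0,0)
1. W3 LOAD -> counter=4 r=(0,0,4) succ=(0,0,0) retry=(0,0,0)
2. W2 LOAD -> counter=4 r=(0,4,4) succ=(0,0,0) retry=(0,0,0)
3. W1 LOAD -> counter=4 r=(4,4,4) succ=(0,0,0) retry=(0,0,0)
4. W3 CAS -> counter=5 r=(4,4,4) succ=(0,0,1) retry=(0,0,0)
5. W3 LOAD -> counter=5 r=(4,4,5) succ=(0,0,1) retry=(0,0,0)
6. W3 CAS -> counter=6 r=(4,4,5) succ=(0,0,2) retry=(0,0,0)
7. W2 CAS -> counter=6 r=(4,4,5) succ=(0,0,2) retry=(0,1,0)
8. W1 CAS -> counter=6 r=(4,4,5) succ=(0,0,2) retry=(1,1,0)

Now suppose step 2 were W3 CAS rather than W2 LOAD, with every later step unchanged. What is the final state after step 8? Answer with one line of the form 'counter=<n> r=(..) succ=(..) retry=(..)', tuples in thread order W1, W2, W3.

counter=6 r=(5,0,5) succ=(0,0,2) retry=(1,1,1)

(re-executing from step 2 with the substitution; state before step 2: counter=4 r=(0,0,4) succ=(0,0,0) retry=(0,0,0))
2. W3 CAS -> counter=5 r=(0,0,4) succ=(0,0,1) retry=(0,0,0)
3. W1 LOAD -> counter=5 r=(5,0,4) succ=(0,0,1) retry=(0,0,0)
4. W3 CAS -> counter=5 r=(5,0,4) succ=(0,0,1) retry=(0,0,1)
5. W3 LOAD -> counter=5 r=(5,0,5) succ=(0,0,1) retry=(0,0,1)
6. W3 CAS -> counter=6 r=(5,0,5) succ=(0,0,2) retry=(0,0,1)
7. W2 CAS -> counter=6 r=(5,0,5) succ=(0,0,2) retry=(0,1,1)
8. W1 CAS -> counter=6 r=(5,0,5) succ=(0,0,2) retry=(1,1,1)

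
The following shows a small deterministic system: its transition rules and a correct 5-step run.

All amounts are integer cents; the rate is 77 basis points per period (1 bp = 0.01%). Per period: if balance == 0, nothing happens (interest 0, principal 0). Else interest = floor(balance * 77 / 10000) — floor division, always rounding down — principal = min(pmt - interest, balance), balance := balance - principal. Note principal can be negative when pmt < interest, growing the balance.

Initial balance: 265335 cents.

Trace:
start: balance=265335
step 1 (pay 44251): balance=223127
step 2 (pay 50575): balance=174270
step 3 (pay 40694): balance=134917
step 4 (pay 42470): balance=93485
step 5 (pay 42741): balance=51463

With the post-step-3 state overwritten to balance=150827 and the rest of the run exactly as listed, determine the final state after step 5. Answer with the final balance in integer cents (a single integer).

67620

state after step 3 := balance=150827
step 4 (pay 42470): balance=109518
step 5 (pay 42741): balance=67620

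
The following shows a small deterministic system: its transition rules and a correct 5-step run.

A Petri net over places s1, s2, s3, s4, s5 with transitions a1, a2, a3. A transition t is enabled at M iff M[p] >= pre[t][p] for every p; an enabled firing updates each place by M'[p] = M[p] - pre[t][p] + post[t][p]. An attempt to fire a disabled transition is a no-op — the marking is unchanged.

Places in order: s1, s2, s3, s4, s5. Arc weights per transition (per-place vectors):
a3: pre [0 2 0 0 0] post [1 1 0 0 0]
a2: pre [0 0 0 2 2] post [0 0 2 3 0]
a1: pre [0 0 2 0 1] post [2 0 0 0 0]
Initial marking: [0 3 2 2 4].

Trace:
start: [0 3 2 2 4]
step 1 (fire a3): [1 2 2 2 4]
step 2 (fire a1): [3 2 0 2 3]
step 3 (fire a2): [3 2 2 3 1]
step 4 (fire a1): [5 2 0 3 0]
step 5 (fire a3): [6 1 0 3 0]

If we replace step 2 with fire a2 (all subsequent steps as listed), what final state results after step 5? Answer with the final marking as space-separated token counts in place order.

(re-executing from step 2 with the substitution; state before step 2: [1 2 2 2 4])
step 2 (fire a2): [1 2 4 3 2]
step 3 (fire a2): [1 2 6 4 0]
step 4 (fire a1): [1 2 6 4 0]
step 5 (fire a3): [2 1 6 4 0]

2 1 6 4 0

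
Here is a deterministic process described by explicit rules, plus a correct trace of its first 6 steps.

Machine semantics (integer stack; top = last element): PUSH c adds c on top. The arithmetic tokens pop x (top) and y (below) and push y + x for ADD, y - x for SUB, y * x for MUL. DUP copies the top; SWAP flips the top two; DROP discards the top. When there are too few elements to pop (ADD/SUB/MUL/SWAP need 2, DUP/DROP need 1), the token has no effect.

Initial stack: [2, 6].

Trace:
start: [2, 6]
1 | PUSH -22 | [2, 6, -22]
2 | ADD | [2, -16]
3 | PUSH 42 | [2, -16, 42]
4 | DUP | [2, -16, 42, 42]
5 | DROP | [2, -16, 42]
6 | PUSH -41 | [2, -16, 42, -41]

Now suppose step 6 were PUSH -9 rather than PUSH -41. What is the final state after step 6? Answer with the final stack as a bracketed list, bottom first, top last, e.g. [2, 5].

[2, -16, 42, -9]

(re-executing from step 6 with the substitution; state before step 6: [2, -16, 42])
6 | PUSH -9 | [2, -16, 42, -9]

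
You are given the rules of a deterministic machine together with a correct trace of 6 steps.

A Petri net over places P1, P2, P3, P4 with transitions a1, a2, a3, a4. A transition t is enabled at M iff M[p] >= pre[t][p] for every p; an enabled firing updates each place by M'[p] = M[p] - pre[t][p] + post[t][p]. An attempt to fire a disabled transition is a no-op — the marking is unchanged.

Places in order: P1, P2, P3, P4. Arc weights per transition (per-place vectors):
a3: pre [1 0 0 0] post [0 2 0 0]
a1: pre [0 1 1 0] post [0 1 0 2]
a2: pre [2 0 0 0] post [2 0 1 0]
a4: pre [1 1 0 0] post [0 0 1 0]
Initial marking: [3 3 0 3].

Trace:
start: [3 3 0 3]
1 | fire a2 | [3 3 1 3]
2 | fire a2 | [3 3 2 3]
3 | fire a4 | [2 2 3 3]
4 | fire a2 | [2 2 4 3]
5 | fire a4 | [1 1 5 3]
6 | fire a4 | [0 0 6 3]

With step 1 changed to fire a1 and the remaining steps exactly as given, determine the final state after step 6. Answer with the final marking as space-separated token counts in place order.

0 0 5 3

(re-executing from step 1 with the substitution; state before step 1: [3 3 0 3])
1 | fire a1 | [3 3 0 3]
2 | fire a2 | [3 3 1 3]
3 | fire a4 | [2 2 2 3]
4 | fire a2 | [2 2 3 3]
5 | fire a4 | [1 1 4 3]
6 | fire a4 | [0 0 5 3]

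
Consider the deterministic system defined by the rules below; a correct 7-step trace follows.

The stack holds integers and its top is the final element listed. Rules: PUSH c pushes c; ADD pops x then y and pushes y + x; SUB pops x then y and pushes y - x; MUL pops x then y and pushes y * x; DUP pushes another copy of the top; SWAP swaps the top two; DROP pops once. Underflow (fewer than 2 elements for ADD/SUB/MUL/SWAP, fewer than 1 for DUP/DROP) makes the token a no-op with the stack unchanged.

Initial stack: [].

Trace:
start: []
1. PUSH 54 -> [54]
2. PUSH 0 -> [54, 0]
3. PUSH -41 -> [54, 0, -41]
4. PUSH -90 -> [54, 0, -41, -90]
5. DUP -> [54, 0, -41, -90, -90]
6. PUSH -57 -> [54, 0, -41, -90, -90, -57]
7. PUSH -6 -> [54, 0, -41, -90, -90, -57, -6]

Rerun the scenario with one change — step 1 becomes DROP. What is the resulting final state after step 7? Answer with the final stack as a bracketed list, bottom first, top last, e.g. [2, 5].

[0, -41, -90, -90, -57, -6]

(re-executing from step 1 with the substitution; state before step 1: [])
1. DROP -> []
2. PUSH 0 -> [0]
3. PUSH -41 -> [0, -41]
4. PUSH -90 -> [0, -41, -90]
5. DUP -> [0, -41, -90, -90]
6. PUSH -57 -> [0, -41, -90, -90, -57]
7. PUSH -6 -> [0, -41, -90, -90, -57, -6]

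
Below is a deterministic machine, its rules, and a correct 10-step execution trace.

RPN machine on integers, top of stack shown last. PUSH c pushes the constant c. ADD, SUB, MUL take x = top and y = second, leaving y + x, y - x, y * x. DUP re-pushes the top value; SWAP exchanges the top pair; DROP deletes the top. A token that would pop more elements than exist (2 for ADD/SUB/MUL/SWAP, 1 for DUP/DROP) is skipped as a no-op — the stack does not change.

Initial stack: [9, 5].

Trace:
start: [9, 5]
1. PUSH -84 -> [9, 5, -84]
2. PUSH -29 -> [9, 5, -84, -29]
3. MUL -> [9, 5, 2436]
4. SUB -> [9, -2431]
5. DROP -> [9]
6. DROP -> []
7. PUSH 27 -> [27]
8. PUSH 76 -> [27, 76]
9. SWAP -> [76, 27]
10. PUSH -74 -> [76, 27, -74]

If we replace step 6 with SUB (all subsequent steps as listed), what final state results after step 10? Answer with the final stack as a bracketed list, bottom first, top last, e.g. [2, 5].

[9, 76, 27, -74]

(re-executing from step 6 with the substitution; state before step 6: [9])
6. SUB -> [9]
7. PUSH 27 -> [9, 27]
8. PUSH 76 -> [9, 27, 76]
9. SWAP -> [9, 76, 27]
10. PUSH -74 -> [9, 76, 27, -74]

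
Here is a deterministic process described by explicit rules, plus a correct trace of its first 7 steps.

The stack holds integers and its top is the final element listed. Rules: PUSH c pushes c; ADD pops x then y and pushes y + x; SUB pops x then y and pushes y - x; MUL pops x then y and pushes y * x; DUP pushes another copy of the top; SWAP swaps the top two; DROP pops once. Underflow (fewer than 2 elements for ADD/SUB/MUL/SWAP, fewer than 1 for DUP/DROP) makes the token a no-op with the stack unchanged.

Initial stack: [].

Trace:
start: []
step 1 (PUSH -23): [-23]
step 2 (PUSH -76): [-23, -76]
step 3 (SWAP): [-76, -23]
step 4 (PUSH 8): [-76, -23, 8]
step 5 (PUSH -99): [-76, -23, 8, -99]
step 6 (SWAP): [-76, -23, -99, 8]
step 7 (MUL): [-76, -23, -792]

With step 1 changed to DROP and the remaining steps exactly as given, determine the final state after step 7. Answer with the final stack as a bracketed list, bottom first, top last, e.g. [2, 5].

(re-executing from step 1 with the substitution; state before step 1: [])
step 1 (DROP): []
step 2 (PUSH -76): [-76]
step 3 (SWAP): [-76]
step 4 (PUSH 8): [-76, 8]
step 5 (PUSH -99): [-76, 8, -99]
step 6 (SWAP): [-76, -99, 8]
step 7 (MUL): [-76, -792]

[-76, -792]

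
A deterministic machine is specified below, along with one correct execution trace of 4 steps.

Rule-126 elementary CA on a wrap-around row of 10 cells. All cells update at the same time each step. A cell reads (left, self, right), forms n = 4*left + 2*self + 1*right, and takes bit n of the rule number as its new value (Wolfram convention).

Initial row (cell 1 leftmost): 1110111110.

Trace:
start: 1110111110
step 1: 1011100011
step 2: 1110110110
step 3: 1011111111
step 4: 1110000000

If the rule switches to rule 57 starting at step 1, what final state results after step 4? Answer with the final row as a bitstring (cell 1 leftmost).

0101101001

(re-executing steps 1..4 under rule 57; state before step 1: 1110111110)
step 1: 1001100001
step 2: 0101011101
step 3: 1010110010
step 4: 0101101001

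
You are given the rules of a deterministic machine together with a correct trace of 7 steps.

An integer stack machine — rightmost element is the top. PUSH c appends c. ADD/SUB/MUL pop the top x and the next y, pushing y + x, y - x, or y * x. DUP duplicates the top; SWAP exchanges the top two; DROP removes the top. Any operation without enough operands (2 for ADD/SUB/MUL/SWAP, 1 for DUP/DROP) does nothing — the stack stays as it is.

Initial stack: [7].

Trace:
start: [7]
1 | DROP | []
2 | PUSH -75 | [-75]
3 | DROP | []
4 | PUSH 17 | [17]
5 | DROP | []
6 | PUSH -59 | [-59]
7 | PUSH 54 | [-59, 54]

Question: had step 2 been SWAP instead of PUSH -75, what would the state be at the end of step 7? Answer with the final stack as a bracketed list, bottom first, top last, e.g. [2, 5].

(re-executing from step 2 with the substitution; state before step 2: [])
2 | SWAP | []
3 | DROP | []
4 | PUSH 17 | [17]
5 | DROP | []
6 | PUSH -59 | [-59]
7 | PUSH 54 | [-59, 54]

[-59, 54]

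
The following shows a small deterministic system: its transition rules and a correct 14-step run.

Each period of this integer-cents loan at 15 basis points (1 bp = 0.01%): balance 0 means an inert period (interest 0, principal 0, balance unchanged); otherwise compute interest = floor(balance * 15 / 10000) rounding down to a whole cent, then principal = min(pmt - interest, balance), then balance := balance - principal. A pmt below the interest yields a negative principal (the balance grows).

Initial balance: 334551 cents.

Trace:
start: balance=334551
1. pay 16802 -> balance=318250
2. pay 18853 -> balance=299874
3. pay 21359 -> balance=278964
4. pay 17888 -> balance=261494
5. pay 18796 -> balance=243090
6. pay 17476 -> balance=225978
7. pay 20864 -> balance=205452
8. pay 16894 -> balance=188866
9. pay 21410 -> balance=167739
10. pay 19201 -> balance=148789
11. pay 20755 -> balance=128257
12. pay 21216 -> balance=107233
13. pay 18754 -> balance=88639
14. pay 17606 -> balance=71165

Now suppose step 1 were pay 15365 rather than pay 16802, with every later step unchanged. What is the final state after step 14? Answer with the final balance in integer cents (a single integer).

72631

(re-executing from step 1 with the substitution; state before step 1: balance=334551)
1. pay 15365 -> balance=319687
2. pay 18853 -> balance=301313
3. pay 21359 -> balance=280405
4. pay 17888 -> balance=262937
5. pay 18796 -> balance=244535
6. pay 17476 -> balance=227425
7. pay 20864 -> balance=206902
8. pay 16894 -> balance=190318
9. pay 21410 -> balance=169193
10. pay 19201 -> balance=150245
11. pay 20755 -> balance=129715
12. pay 21216 -> balance=108693
13. pay 18754 -> balance=90102
14. pay 17606 -> balance=72631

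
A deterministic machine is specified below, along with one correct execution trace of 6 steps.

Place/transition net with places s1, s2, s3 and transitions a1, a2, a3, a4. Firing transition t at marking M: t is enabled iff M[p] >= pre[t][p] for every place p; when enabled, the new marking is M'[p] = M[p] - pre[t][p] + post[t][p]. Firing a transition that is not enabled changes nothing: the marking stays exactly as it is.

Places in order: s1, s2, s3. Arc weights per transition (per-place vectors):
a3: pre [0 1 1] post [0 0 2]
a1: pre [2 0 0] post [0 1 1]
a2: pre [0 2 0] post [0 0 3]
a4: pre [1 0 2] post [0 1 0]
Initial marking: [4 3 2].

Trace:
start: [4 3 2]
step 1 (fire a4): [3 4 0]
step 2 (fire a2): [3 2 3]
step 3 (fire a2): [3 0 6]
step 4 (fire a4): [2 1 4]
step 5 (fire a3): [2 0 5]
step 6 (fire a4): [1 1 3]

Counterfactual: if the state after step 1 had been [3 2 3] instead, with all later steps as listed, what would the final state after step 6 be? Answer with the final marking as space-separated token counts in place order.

1 1 3

state after step 1 := [3 2 3]
step 2 (fire a2): [3 0 6]
step 3 (fire a2): [3 0 6]
step 4 (fire a4): [2 1 4]
step 5 (fire a3): [2 0 5]
step 6 (fire a4): [1 1 3]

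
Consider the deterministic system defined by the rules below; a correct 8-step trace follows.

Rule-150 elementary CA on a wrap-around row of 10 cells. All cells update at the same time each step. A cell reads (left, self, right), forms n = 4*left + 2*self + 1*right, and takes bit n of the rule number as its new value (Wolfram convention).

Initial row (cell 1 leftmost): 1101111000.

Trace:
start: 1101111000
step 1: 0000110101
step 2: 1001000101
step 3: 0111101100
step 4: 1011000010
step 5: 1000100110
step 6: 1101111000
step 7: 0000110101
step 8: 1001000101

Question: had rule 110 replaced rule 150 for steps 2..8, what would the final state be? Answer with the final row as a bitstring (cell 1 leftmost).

(re-executing steps 2..8 under rule 110; state before step 2: 0000110101)
step 2: 0001111111
step 3: 0011000001
step 4: 0111000011
step 5: 1101000111
step 6: 0111001100
step 7: 1101011100
step 8: 1111110101

1111110101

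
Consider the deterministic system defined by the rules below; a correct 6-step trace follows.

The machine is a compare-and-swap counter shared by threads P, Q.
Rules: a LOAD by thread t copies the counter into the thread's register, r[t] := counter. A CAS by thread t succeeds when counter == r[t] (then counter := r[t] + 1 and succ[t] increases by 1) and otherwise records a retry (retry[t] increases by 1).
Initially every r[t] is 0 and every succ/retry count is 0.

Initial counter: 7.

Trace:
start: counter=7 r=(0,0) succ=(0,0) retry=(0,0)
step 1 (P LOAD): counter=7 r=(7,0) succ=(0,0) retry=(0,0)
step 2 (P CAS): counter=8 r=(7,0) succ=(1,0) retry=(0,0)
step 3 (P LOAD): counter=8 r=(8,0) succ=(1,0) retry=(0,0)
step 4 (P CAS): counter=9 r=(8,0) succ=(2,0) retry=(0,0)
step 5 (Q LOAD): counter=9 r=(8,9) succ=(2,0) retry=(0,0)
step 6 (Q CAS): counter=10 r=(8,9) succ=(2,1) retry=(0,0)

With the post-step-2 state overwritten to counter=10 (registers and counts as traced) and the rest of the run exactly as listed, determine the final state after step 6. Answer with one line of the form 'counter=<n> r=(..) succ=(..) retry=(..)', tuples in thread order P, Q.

state after step 2 := counter=10 r=(7,0) succ=(1,0) retry=(0,0)
step 3 (P LOAD): counter=10 r=(10,0) succ=(1,0) retry=(0,0)
step 4 (P CAS): counter=11 r=(10,0) succ=(2,0) retry=(0,0)
step 5 (Q LOAD): counter=11 r=(10,11) succ=(2,0) retry=(0,0)
step 6 (Q CAS): counter=12 r=(10,11) succ=(2,1) retry=(0,0)

counter=12 r=(10,11) succ=(2,1) retry=(0,0)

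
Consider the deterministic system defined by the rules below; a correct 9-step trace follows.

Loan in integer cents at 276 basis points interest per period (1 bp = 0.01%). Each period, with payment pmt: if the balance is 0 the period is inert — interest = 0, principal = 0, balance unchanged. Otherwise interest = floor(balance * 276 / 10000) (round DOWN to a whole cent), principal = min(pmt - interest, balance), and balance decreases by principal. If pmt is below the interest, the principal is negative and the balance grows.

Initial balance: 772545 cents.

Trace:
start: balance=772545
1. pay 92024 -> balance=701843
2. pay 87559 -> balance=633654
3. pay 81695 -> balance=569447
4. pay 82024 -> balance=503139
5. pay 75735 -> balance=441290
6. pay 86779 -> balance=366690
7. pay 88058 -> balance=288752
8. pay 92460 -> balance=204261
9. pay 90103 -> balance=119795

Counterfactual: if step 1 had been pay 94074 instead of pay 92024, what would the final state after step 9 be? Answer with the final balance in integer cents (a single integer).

(re-executing from step 1 with the substitution; state before step 1: balance=772545)
1. pay 94074 -> balance=699793
2. pay 87559 -> balance=631548
3. pay 81695 -> balance=567283
4. pay 82024 -> balance=500916
5. pay 75735 -> balance=439006
6. pay 86779 -> balance=364343
7. pay 88058 -> balance=286340
8. pay 92460 -> balance=201782
9. pay 90103 -> balance=117248

117248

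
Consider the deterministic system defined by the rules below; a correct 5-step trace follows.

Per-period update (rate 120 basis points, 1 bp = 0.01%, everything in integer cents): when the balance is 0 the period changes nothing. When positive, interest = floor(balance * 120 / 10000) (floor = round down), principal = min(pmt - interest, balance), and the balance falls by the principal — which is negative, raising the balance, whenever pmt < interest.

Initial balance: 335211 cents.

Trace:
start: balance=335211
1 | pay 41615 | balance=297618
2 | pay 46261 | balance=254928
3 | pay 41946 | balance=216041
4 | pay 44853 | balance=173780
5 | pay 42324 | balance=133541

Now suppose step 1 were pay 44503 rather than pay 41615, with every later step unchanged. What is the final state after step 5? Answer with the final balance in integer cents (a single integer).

130511

(re-executing from step 1 with the substitution; state before step 1: balance=335211)
1 | pay 44503 | balance=294730
2 | pay 46261 | balance=252005
3 | pay 41946 | balance=213083
4 | pay 44853 | balance=170786
5 | pay 42324 | balance=130511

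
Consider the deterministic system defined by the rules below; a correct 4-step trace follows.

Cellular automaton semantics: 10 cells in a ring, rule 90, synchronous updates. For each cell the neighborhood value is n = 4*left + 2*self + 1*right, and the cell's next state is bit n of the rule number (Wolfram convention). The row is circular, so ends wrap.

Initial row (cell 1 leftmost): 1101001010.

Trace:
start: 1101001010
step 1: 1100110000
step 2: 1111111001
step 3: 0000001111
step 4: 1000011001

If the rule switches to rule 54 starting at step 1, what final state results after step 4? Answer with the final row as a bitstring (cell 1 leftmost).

(re-executing steps 1..4 under rule 54; state before step 1: 1101001010)
step 1: 0011111111
step 2: 1100000000
step 3: 0010000001
step 4: 1111000011

1111000011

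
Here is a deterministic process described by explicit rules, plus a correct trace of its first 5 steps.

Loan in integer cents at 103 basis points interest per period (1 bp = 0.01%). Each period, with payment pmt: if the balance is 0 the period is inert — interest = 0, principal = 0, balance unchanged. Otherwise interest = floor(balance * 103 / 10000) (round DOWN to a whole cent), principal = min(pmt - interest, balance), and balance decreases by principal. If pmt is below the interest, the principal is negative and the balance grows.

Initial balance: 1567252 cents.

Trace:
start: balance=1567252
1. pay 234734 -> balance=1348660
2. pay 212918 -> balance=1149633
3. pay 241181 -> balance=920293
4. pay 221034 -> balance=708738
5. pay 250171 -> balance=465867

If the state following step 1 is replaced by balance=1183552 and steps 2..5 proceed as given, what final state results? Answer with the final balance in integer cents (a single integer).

293850

state after step 1 := balance=1183552
2. pay 212918 -> balance=982824
3. pay 241181 -> balance=751766
4. pay 221034 -> balance=538475
5. pay 250171 -> balance=293850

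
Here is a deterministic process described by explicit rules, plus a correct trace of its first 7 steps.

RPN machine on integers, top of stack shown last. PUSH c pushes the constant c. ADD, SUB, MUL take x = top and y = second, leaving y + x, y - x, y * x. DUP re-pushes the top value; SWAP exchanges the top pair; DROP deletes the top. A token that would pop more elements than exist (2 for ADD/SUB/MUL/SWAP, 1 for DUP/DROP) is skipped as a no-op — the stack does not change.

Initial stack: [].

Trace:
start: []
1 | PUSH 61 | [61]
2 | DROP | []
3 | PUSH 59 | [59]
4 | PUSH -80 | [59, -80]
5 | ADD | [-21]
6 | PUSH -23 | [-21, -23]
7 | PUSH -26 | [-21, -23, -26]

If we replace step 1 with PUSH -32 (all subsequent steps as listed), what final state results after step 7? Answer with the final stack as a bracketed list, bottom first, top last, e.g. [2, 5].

[-21, -23, -26]

(re-executing from step 1 with the substitution; state before step 1: [])
1 | PUSH -32 | [-32]
2 | DROP | []
3 | PUSH 59 | [59]
4 | PUSH -80 | [59, -80]
5 | ADD | [-21]
6 | PUSH -23 | [-21, -23]
7 | PUSH -26 | [-21, -23, -26]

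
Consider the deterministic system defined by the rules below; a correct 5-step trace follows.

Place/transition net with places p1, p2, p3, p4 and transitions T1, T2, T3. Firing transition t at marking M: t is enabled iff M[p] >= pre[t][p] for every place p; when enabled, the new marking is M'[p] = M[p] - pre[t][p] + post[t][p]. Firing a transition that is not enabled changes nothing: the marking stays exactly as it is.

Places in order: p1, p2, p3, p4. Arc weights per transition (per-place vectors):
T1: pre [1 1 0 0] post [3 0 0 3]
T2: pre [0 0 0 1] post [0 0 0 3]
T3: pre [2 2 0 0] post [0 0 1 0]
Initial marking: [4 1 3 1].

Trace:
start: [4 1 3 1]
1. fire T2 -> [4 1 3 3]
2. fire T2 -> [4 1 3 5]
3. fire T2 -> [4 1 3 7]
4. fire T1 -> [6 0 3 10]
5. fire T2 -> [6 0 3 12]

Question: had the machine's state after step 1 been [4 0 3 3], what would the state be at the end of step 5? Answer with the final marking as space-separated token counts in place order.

4 0 3 9

state after step 1 := [4 0 3 3]
2. fire T2 -> [4 0 3 5]
3. fire T2 -> [4 0 3 7]
4. fire T1 -> [4 0 3 7]
5. fire T2 -> [4 0 3 9]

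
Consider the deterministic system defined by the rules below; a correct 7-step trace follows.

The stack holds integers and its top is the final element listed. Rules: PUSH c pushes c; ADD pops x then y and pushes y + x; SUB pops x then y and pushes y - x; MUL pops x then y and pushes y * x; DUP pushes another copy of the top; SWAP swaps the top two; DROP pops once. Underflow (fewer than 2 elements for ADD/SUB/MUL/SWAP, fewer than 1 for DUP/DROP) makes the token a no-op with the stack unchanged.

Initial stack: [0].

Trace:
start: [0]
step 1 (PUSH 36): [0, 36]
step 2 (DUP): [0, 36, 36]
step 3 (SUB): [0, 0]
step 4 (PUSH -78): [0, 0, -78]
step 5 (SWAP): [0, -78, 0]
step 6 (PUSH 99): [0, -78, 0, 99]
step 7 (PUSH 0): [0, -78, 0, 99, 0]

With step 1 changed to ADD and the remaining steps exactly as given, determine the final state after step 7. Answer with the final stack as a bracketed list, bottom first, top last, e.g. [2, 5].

(re-executing from step 1 with the substitution; state before step 1: [0])
step 1 (ADD): [0]
step 2 (DUP): [0, 0]
step 3 (SUB): [0]
step 4 (PUSH -78): [0, -78]
step 5 (SWAP): [-78, 0]
step 6 (PUSH 99): [-78, 0, 99]
step 7 (PUSH 0): [-78, 0, 99, 0]

[-78, 0, 99, 0]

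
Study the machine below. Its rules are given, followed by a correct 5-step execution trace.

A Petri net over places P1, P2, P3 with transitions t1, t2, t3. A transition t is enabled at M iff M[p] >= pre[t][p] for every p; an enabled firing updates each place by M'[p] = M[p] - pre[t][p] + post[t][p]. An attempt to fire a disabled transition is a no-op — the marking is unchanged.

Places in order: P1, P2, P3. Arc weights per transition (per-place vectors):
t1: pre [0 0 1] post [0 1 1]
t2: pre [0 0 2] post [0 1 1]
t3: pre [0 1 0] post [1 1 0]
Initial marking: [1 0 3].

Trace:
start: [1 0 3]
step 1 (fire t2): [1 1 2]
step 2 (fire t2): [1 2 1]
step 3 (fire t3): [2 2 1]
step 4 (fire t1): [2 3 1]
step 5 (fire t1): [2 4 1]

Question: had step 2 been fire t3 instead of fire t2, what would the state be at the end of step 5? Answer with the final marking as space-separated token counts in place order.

(re-executing from step 2 with the substitution; state before step 2: [1 1 2])
step 2 (fire t3): [2 1 2]
step 3 (fire t3): [3 1 2]
step 4 (fire t1): [3 2 2]
step 5 (fire t1): [3 3 2]

3 3 2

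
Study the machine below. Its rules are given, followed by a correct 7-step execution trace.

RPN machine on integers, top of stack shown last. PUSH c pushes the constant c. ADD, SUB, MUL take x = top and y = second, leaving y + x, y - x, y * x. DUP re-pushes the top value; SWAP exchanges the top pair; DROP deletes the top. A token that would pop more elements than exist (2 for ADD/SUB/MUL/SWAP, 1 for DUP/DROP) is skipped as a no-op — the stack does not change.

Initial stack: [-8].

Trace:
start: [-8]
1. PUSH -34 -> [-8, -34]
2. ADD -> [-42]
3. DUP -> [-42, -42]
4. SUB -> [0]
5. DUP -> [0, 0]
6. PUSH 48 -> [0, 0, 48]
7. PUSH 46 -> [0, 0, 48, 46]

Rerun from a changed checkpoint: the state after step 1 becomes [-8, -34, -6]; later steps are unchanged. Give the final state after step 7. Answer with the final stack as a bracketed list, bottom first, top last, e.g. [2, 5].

[-8, 0, 0, 48, 46]

state after step 1 := [-8, -34, -6]
2. ADD -> [-8, -40]
3. DUP -> [-8, -40, -40]
4. SUB -> [-8, 0]
5. DUP -> [-8, 0, 0]
6. PUSH 48 -> [-8, 0, 0, 48]
7. PUSH 46 -> [-8, 0, 0, 48, 46]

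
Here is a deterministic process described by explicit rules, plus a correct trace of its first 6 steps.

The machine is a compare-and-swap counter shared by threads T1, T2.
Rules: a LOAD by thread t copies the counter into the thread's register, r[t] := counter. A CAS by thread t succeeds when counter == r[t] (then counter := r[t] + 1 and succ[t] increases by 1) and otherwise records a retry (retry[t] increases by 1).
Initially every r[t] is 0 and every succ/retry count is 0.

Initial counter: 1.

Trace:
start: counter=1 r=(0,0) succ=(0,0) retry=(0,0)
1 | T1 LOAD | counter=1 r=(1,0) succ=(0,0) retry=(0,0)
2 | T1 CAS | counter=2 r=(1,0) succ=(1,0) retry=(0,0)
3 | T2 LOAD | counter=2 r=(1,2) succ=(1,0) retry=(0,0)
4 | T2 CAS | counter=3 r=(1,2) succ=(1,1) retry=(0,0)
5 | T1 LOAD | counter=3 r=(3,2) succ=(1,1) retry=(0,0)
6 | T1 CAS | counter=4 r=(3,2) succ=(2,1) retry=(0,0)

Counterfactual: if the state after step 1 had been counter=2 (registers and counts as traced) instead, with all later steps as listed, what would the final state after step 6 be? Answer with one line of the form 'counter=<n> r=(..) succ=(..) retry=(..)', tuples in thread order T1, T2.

counter=4 r=(3,2) succ=(1,1) retry=(1,0)

state after step 1 := counter=2 r=(1,0) succ=(0,0) retry=(0,0)
2 | T1 CAS | counter=2 r=(1,0) succ=(0,0) retry=(1,0)
3 | T2 LOAD | counter=2 r=(1,2) succ=(0,0) retry=(1,0)
4 | T2 CAS | counter=3 r=(1,2) succ=(0,1) retry=(1,0)
5 | T1 LOAD | counter=3 r=(3,2) succ=(0,1) retry=(1,0)
6 | T1 CAS | counter=4 r=(3,2) succ=(1,1) retry=(1,0)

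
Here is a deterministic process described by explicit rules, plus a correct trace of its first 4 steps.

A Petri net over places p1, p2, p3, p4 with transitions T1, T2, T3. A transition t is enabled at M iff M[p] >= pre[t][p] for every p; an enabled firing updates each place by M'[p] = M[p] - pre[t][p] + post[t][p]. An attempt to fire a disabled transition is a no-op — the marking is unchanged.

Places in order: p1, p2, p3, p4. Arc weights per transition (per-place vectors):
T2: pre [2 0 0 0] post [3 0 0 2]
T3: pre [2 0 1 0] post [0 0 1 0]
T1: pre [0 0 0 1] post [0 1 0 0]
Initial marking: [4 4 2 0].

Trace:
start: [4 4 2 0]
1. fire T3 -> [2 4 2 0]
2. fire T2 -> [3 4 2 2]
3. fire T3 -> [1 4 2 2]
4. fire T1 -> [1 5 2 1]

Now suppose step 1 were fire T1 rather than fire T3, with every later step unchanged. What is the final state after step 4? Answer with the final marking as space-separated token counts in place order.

3 5 2 1

(re-executing from step 1 with the substitution; state before step 1: [4 4 2 0])
1. fire T1 -> [4 4 2 0]
2. fire T2 -> [5 4 2 2]
3. fire T3 -> [3 4 2 2]
4. fire T1 -> [3 5 2 1]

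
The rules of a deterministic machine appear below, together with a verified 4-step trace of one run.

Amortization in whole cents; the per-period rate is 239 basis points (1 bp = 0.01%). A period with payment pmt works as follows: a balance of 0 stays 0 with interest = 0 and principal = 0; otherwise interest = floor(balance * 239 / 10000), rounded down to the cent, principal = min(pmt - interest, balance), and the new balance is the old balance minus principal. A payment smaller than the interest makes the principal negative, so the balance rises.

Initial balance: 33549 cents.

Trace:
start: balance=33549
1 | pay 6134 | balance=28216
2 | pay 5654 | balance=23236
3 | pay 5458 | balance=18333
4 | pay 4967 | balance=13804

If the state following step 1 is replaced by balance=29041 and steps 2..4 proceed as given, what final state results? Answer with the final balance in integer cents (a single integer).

14689

state after step 1 := balance=29041
2 | pay 5654 | balance=24081
3 | pay 5458 | balance=19198
4 | pay 4967 | balance=14689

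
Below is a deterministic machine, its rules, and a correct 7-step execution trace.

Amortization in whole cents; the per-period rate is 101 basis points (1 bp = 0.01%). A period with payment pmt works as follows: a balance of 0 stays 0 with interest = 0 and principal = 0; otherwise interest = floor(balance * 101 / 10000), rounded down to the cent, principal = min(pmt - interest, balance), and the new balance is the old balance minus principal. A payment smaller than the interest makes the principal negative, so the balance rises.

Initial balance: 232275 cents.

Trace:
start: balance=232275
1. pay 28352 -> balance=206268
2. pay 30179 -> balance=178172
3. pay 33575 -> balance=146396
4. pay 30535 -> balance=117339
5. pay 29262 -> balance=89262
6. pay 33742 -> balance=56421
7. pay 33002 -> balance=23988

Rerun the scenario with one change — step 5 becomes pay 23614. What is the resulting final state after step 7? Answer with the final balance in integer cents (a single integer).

29751

(re-executing from step 5 with the substitution; state before step 5: balance=117339)
5. pay 23614 -> balance=94910
6. pay 33742 -> balance=62126
7. pay 33002 -> balance=29751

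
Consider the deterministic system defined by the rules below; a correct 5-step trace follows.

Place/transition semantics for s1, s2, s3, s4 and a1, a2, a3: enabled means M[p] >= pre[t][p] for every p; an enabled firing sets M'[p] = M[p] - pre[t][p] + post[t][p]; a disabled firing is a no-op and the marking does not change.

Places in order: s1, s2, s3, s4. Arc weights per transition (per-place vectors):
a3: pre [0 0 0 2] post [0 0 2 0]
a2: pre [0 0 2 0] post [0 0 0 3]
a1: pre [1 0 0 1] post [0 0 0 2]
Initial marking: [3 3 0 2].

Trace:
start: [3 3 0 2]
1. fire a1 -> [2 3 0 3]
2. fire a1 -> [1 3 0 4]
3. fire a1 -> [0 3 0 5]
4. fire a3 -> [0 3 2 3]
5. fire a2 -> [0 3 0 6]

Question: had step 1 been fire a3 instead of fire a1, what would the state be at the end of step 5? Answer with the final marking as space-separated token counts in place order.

3 3 0 3

(re-executing from step 1 with the substitution; state before step 1: [3 3 0 2])
1. fire a3 -> [3 3 2 0]
2. fire a1 -> [3 3 2 0]
3. fire a1 -> [3 3 2 0]
4. fire a3 -> [3 3 2 0]
5. fire a2 -> [3 3 0 3]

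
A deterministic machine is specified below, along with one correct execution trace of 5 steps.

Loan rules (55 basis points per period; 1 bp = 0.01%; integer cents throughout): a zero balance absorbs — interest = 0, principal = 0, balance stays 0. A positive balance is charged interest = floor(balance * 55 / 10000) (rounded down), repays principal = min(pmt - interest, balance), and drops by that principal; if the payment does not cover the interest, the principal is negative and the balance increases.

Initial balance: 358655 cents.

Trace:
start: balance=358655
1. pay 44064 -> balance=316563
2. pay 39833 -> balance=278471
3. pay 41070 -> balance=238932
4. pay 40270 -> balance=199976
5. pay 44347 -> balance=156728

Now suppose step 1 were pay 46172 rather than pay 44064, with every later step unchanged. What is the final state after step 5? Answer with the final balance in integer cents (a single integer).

(re-executing from step 1 with the substitution; state before step 1: balance=358655)
1. pay 46172 -> balance=314455
2. pay 39833 -> balance=276351
3. pay 41070 -> balance=236800
4. pay 40270 -> balance=197832
5. pay 44347 -> balance=154573

154573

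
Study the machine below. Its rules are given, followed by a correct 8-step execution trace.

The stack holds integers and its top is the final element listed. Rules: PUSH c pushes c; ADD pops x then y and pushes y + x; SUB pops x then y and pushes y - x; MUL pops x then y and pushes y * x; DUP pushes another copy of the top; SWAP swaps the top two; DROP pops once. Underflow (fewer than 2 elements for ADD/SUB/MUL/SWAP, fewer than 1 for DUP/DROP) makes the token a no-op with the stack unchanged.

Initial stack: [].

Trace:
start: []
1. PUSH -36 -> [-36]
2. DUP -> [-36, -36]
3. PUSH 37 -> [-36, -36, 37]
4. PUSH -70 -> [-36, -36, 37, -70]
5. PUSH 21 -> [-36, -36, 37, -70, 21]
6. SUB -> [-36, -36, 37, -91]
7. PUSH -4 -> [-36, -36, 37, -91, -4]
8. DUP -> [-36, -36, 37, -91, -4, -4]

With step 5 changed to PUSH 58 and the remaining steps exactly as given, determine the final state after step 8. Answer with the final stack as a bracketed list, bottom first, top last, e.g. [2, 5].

[-36, -36, 37, -128, -4, -4]

(re-executing from step 5 with the substitution; state before step 5: [-36, -36, 37, -70])
5. PUSH 58 -> [-36, -36, 37, -70, 58]
6. SUB -> [-36, -36, 37, -128]
7. PUSH -4 -> [-36, -36, 37, -128, -4]
8. DUP -> [-36, -36, 37, -128, -4, -4]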